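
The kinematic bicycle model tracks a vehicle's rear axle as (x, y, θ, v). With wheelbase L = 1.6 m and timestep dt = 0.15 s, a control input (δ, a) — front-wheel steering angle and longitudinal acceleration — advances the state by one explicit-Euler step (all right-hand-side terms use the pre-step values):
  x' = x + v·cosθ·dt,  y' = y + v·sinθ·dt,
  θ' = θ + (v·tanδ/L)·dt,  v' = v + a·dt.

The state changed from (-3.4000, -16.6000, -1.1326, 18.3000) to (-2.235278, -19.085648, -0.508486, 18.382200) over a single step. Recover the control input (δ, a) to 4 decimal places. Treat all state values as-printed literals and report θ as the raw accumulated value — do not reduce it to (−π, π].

δ = 0.3489, a = 0.5480

a = (v'−v)/dt = (0.082200)/0.15 = 0.5480
Δθ = θ'−θ = 0.624114;  (v·dt/L) = 18.3000·0.15/1.6 = 1.715625
tan δ = Δθ·L/(v·dt) = 0.363782  →  δ = 0.3489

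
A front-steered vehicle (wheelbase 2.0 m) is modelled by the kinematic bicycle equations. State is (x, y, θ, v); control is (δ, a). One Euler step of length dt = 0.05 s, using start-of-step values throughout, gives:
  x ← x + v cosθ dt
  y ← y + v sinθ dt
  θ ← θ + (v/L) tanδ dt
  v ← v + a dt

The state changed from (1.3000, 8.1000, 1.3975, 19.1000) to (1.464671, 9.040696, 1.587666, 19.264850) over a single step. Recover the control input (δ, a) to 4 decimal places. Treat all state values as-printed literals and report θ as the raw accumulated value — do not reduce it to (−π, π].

a = (v'−v)/dt = (0.164850)/0.05 = 3.2970
Δθ = θ'−θ = 0.190166;  (v·dt/L) = 19.1000·0.05/2.0 = 0.477500
tan δ = Δθ·L/(v·dt) = 0.398253  →  δ = 0.3790

δ = 0.3790, a = 3.2970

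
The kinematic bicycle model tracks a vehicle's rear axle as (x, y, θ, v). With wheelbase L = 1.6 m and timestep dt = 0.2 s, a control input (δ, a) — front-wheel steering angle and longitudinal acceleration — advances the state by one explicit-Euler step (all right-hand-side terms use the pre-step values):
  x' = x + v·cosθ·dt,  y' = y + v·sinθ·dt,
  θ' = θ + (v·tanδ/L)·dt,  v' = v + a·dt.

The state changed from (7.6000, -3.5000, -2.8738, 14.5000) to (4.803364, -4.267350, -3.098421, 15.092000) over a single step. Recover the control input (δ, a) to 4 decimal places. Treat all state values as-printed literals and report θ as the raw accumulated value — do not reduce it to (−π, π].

a = (v'−v)/dt = (0.592000)/0.2 = 2.9600
Δθ = θ'−θ = -0.224621;  (v·dt/L) = 14.5000·0.2/1.6 = 1.812500
tan δ = Δθ·L/(v·dt) = -0.123929  →  δ = -0.1233

δ = -0.1233, a = 2.9600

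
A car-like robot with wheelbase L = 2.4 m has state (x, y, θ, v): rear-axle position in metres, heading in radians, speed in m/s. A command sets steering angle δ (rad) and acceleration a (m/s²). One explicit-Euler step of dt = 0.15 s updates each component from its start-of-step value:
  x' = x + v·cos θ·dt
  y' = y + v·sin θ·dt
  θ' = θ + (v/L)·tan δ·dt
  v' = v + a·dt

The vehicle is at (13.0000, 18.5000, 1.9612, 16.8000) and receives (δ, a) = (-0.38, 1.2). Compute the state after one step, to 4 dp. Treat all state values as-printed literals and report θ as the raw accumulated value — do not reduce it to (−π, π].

x' = 13.0000 + 16.8000·cos(1.9612)·0.15 = 12.0410
y' = 18.5000 + 16.8000·sin(1.9612)·0.15 = 20.8304
θ' = 1.9612 + (16.8000/2.4)·tan(-0.38)·0.15 = 1.5418
v' = 16.8000 + 1.2000·0.15 = 16.9800

(12.0410, 20.8304, 1.5418, 16.9800)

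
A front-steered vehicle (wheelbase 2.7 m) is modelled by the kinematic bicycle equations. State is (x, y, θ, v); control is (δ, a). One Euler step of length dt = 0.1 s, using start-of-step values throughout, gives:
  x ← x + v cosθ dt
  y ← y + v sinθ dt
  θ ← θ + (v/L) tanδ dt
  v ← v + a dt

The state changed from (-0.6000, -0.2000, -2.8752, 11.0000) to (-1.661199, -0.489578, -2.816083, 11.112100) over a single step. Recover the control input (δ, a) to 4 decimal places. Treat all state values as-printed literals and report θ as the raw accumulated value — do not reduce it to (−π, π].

a = (v'−v)/dt = (0.112100)/0.1 = 1.1210
Δθ = θ'−θ = 0.059117;  (v·dt/L) = 11.0000·0.1/2.7 = 0.407407
tan δ = Δθ·L/(v·dt) = 0.145105  →  δ = 0.1441

δ = 0.1441, a = 1.1210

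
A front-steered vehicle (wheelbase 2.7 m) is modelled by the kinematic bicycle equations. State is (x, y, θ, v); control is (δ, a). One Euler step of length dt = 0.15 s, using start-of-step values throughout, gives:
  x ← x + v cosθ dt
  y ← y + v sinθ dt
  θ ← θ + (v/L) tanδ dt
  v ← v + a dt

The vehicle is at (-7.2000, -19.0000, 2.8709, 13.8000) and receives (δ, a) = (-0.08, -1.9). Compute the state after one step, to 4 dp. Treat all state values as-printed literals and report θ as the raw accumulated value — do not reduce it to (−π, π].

(-9.1946, -18.4465, 2.8094, 13.5150)

x' = -7.2000 + 13.8000·cos(2.8709)·0.15 = -9.1946
y' = -19.0000 + 13.8000·sin(2.8709)·0.15 = -18.4465
θ' = 2.8709 + (13.8000/2.7)·tan(-0.08)·0.15 = 2.8094
v' = 13.8000 − 1.9000·0.15 = 13.5150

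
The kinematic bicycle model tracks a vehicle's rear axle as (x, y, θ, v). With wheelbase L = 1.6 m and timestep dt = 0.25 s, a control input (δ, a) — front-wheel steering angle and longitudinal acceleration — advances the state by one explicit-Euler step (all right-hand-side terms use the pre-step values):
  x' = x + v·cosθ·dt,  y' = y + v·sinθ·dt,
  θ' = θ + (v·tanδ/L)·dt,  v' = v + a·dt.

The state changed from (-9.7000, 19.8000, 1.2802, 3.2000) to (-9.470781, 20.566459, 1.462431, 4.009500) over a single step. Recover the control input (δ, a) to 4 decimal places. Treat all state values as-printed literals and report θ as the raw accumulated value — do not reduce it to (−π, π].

δ = 0.3495, a = 3.2380

a = (v'−v)/dt = (0.809500)/0.25 = 3.2380
Δθ = θ'−θ = 0.182231;  (v·dt/L) = 3.2000·0.25/1.6 = 0.500000
tan δ = Δθ·L/(v·dt) = 0.364462  →  δ = 0.3495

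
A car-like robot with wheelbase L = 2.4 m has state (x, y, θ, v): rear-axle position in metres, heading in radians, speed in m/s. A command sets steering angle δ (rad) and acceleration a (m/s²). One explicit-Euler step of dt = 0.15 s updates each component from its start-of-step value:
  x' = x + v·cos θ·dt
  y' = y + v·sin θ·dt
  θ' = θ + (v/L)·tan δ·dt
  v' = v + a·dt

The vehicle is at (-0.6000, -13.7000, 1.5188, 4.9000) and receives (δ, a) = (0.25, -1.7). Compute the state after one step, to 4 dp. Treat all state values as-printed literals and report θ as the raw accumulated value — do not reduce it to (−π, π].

(-0.5618, -12.9660, 1.5970, 4.6450)

x' = -0.6000 + 4.9000·cos(1.5188)·0.15 = -0.5618
y' = -13.7000 + 4.9000·sin(1.5188)·0.15 = -12.9660
θ' = 1.5188 + (4.9000/2.4)·tan(0.25)·0.15 = 1.5970
v' = 4.9000 − 1.7000·0.15 = 4.6450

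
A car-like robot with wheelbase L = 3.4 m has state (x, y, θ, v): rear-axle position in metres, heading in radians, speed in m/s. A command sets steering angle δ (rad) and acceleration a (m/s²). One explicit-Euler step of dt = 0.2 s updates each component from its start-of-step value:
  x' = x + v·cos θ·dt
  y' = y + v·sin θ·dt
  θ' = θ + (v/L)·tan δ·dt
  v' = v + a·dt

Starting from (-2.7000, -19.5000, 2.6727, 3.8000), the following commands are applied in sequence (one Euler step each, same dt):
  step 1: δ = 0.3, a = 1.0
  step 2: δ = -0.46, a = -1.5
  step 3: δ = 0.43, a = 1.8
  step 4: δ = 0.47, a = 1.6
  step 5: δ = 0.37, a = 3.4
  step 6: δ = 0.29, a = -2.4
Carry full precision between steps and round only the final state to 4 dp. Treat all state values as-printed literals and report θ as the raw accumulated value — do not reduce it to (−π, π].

(-7.3319, -17.7002, 3.0352, 4.5800)

after step 1 (δ=0.3, a=1.0): (-3.377973, -19.156557, 2.741846, 4.000000)
after step 2 (δ=-0.46, a=-1.5): (-4.114900, -18.845209, 2.625270, 3.700000)
after step 3 (δ=0.43, a=1.8): (-4.758434, -18.479881, 2.725087, 4.060000)
after step 4 (δ=0.47, a=1.6): (-5.501015, -18.151373, 2.846401, 4.380000)
after step 5 (δ=0.37, a=3.4): (-6.339125, -17.896524, 2.946333, 5.060000)
after step 6 (δ=0.29, a=-2.4): (-7.331894, -17.700175, 3.035155, 4.580000)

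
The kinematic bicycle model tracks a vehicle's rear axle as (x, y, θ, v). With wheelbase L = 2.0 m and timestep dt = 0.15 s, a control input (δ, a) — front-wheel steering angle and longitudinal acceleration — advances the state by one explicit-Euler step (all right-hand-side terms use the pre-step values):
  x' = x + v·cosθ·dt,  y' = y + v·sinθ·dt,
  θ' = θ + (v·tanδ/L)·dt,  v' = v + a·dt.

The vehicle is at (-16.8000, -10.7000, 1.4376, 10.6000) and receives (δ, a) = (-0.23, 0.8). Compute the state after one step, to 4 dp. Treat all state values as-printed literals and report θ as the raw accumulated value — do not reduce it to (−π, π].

(-16.5888, -9.1241, 1.2515, 10.7200)

x' = -16.8000 + 10.6000·cos(1.4376)·0.15 = -16.5888
y' = -10.7000 + 10.6000·sin(1.4376)·0.15 = -9.1241
θ' = 1.4376 + (10.6000/2.0)·tan(-0.23)·0.15 = 1.2515
v' = 10.6000 + 0.8000·0.15 = 10.7200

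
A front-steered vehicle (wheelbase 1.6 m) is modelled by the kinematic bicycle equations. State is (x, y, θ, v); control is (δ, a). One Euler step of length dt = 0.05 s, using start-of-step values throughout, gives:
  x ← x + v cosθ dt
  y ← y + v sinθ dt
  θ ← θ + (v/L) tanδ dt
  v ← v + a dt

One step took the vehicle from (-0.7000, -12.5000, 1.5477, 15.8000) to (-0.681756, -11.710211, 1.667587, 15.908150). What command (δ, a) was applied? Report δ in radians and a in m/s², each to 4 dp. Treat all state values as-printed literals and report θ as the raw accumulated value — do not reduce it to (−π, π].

δ = 0.2382, a = 2.1630

a = (v'−v)/dt = (0.108150)/0.05 = 2.1630
Δθ = θ'−θ = 0.119887;  (v·dt/L) = 15.8000·0.05/1.6 = 0.493750
tan δ = Δθ·L/(v·dt) = 0.242809  →  δ = 0.2382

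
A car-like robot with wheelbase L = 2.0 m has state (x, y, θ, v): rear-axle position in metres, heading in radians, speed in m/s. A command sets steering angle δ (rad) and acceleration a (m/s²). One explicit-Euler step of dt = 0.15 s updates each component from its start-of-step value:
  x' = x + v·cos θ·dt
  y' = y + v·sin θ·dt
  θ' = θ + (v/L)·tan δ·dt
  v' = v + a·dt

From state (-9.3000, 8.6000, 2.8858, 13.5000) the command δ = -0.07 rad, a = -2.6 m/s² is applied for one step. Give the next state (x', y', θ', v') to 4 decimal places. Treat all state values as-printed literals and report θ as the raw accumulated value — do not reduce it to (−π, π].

x' = -9.3000 + 13.5000·cos(2.8858)·0.15 = -11.2591
y' = 8.6000 + 13.5000·sin(2.8858)·0.15 = 9.1124
θ' = 2.8858 + (13.5000/2.0)·tan(-0.07)·0.15 = 2.8148
v' = 13.5000 − 2.6000·0.15 = 13.1100

(-11.2591, 9.1124, 2.8148, 13.1100)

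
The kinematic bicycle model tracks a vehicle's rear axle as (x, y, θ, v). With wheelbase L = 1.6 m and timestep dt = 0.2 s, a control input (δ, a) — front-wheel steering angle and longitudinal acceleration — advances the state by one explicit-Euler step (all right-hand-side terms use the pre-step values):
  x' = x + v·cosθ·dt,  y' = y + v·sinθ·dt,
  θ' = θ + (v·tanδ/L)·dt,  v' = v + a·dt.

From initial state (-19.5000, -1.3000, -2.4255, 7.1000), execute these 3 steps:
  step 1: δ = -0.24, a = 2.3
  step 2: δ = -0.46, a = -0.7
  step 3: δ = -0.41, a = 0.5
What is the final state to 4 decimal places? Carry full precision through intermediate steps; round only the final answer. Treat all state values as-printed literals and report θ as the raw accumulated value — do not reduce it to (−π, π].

after step 1 (δ=-0.24, a=2.3): (-20.571215, -2.232148, -2.642686, 7.560000)
after step 2 (δ=-0.46, a=-0.7): (-21.898911, -2.955588, -3.110885, 7.420000)
after step 3 (δ=-0.41, a=0.5): (-23.382212, -3.001151, -3.514006, 7.520000)

(-23.3822, -3.0012, -3.5140, 7.5200)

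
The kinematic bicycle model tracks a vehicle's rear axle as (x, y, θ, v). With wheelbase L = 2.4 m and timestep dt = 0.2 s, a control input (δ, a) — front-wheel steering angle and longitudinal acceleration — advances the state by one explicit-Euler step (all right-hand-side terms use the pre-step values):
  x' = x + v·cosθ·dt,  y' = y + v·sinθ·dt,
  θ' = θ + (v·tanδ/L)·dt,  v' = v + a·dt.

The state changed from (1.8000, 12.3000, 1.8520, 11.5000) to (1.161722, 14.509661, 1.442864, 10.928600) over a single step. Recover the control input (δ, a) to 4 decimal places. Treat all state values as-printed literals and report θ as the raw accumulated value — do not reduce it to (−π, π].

a = (v'−v)/dt = (-0.571400)/0.2 = -2.8570
Δθ = θ'−θ = -0.409136;  (v·dt/L) = 11.5000·0.2/2.4 = 0.958333
tan δ = Δθ·L/(v·dt) = -0.426925  →  δ = -0.4035

δ = -0.4035, a = -2.8570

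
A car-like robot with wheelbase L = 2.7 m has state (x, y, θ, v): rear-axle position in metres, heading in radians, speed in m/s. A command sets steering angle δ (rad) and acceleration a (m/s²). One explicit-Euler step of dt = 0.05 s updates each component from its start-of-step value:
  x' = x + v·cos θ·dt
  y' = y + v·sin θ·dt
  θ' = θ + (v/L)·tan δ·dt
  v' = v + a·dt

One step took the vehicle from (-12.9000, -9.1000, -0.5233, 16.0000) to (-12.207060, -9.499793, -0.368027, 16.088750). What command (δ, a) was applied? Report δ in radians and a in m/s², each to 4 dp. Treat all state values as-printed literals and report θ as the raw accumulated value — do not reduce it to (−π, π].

a = (v'−v)/dt = (0.088750)/0.05 = 1.7750
Δθ = θ'−θ = 0.155273;  (v·dt/L) = 16.0000·0.05/2.7 = 0.296296
tan δ = Δθ·L/(v·dt) = 0.524046  →  δ = 0.4827

δ = 0.4827, a = 1.7750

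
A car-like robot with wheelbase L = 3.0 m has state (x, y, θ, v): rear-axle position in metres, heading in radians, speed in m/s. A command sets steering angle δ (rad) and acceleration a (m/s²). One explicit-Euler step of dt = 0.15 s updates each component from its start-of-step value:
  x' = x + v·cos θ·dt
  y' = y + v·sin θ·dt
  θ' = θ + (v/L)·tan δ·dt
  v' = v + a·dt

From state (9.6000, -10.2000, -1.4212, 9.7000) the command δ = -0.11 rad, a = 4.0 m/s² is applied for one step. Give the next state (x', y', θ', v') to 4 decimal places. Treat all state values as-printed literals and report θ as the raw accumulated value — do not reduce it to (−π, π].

x' = 9.6000 + 9.7000·cos(-1.4212)·0.15 = 9.8169
y' = -10.2000 + 9.7000·sin(-1.4212)·0.15 = -11.6387
θ' = -1.4212 + (9.7000/3.0)·tan(-0.11)·0.15 = -1.4748
v' = 9.7000 + 4.0000·0.15 = 10.3000

(9.8169, -11.6387, -1.4748, 10.3000)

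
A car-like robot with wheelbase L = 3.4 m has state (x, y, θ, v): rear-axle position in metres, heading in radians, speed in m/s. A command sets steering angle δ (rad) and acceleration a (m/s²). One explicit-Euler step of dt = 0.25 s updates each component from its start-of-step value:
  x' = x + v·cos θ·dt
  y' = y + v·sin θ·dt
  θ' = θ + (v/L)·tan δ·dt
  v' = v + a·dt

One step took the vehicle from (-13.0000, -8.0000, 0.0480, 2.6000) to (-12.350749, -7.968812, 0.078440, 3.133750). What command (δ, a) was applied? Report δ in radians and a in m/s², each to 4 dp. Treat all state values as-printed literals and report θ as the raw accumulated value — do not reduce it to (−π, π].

δ = 0.1579, a = 2.1350

a = (v'−v)/dt = (0.533750)/0.25 = 2.1350
Δθ = θ'−θ = 0.030440;  (v·dt/L) = 2.6000·0.25/3.4 = 0.191176
tan δ = Δθ·L/(v·dt) = 0.159225  →  δ = 0.1579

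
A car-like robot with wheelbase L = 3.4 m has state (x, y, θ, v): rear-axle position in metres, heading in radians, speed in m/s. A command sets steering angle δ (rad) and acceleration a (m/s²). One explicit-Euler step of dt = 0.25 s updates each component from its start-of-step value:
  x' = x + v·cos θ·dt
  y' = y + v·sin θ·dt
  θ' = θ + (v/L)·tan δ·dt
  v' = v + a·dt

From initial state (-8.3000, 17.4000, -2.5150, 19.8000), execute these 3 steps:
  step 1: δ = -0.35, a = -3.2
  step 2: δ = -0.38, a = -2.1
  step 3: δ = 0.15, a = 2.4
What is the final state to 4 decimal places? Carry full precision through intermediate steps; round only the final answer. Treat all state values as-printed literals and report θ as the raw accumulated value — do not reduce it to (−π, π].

after step 1 (δ=-0.35, a=-3.2): (-12.309650, 14.497379, -3.046439, 19.000000)
after step 2 (δ=-0.38, a=-2.1): (-17.038162, 14.046079, -3.604442, 18.475000)
after step 3 (δ=0.15, a=2.4): (-21.170946, 16.108346, -3.399131, 19.075000)

(-21.1709, 16.1083, -3.3991, 19.0750)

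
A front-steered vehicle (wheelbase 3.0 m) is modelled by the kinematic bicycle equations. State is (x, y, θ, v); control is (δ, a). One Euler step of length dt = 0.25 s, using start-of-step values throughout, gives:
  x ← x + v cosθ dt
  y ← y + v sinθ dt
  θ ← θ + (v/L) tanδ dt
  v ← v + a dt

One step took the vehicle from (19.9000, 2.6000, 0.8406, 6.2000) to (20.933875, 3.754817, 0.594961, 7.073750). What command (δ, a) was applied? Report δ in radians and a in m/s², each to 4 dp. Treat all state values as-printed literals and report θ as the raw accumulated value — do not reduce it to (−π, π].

a = (v'−v)/dt = (0.873750)/0.25 = 3.4950
Δθ = θ'−θ = -0.245639;  (v·dt/L) = 6.2000·0.25/3.0 = 0.516667
tan δ = Δθ·L/(v·dt) = -0.475430  →  δ = -0.4438

δ = -0.4438, a = 3.4950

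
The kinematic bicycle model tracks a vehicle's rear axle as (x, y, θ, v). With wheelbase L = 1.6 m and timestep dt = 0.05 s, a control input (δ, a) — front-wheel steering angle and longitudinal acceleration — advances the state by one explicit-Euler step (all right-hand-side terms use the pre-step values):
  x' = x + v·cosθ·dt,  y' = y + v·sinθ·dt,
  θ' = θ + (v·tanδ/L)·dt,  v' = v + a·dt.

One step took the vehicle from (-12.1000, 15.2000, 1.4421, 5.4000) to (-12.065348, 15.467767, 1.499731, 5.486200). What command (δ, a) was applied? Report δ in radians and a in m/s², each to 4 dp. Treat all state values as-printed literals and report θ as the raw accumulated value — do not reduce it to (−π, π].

a = (v'−v)/dt = (0.086200)/0.05 = 1.7240
Δθ = θ'−θ = 0.057631;  (v·dt/L) = 5.4000·0.05/1.6 = 0.168750
tan δ = Δθ·L/(v·dt) = 0.341517  →  δ = 0.3291

δ = 0.3291, a = 1.7240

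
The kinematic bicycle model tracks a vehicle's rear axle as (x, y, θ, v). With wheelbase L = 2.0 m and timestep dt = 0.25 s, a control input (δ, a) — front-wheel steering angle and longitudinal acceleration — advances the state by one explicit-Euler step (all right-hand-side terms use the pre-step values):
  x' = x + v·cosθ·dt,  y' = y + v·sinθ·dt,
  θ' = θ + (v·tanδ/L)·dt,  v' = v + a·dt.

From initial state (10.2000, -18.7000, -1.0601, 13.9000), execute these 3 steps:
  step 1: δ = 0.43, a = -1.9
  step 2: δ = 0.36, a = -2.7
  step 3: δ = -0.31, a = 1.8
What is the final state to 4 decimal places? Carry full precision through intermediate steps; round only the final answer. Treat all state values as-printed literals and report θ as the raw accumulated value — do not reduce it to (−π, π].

after step 1 (δ=0.43, a=-1.9): (11.898527, -21.731605, -0.263246, 13.425000)
after step 2 (δ=0.36, a=-2.7): (15.139156, -22.604955, 0.368405, 12.750000)
after step 3 (δ=-0.31, a=1.8): (18.112784, -21.457047, -0.142117, 13.200000)

(18.1128, -21.4570, -0.1421, 13.2000)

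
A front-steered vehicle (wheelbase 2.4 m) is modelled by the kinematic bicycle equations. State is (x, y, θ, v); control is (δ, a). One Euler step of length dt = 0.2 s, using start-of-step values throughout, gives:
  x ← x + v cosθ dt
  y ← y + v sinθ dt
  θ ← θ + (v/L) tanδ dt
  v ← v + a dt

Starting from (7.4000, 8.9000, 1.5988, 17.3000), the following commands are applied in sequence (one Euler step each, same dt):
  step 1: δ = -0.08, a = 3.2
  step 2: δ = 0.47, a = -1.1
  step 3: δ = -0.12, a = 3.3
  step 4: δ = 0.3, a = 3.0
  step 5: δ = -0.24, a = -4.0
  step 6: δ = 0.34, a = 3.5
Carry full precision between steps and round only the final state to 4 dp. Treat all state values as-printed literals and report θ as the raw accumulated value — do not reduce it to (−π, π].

after step 1 (δ=-0.08, a=3.2): (7.303120, 12.358643, 1.483220, 17.940000)
after step 2 (δ=0.47, a=-1.1): (7.616942, 15.932893, 2.242629, 17.720000)
after step 3 (δ=-0.12, a=3.3): (5.411081, 18.706719, 2.064574, 18.380000)
after step 4 (δ=0.3, a=3.0): (3.668821, 21.943617, 2.538374, 18.980000)
after step 5 (δ=-0.24, a=-4.0): (0.542763, 24.097074, 2.151313, 18.180000)
after step 6 (δ=0.34, a=3.5): (-1.451424, 27.137422, 2.687225, 18.880000)

(-1.4514, 27.1374, 2.6872, 18.8800)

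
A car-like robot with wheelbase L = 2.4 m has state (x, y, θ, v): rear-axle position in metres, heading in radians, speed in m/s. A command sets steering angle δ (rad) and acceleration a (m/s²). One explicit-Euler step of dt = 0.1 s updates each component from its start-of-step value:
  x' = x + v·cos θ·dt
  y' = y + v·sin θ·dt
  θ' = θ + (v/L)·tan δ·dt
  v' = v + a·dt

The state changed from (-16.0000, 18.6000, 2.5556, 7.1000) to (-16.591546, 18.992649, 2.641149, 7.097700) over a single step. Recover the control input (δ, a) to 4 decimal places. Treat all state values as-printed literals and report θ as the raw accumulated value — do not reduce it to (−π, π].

δ = 0.2815, a = -0.0230

a = (v'−v)/dt = (-0.002300)/0.1 = -0.0230
Δθ = θ'−θ = 0.085549;  (v·dt/L) = 7.1000·0.1/2.4 = 0.295833
tan δ = Δθ·L/(v·dt) = 0.289180  →  δ = 0.2815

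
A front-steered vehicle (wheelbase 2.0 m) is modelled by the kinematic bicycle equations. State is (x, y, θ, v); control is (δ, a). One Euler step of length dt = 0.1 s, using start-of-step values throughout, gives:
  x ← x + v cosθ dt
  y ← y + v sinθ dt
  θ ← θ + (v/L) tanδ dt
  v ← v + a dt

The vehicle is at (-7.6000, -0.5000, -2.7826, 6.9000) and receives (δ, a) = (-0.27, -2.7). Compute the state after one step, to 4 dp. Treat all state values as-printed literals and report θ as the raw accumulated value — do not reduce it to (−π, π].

x' = -7.6000 + 6.9000·cos(-2.7826)·0.1 = -8.2460
y' = -0.5000 + 6.9000·sin(-2.7826)·0.1 = -0.7424
θ' = -2.7826 + (6.9000/2.0)·tan(-0.27)·0.1 = -2.8781
v' = 6.9000 − 2.7000·0.1 = 6.6300

(-8.2460, -0.7424, -2.8781, 6.6300)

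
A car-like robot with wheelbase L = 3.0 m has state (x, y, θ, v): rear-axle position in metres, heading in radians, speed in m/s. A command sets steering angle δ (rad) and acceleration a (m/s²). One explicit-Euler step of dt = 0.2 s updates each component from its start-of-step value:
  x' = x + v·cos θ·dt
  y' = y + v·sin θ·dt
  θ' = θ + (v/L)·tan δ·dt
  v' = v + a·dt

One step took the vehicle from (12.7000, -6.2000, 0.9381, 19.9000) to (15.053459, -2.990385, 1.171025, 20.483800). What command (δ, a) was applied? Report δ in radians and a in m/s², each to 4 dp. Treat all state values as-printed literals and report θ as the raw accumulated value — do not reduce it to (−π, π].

δ = 0.1738, a = 2.9190

a = (v'−v)/dt = (0.583800)/0.2 = 2.9190
Δθ = θ'−θ = 0.232925;  (v·dt/L) = 19.9000·0.2/3.0 = 1.326667
tan δ = Δθ·L/(v·dt) = 0.175572  →  δ = 0.1738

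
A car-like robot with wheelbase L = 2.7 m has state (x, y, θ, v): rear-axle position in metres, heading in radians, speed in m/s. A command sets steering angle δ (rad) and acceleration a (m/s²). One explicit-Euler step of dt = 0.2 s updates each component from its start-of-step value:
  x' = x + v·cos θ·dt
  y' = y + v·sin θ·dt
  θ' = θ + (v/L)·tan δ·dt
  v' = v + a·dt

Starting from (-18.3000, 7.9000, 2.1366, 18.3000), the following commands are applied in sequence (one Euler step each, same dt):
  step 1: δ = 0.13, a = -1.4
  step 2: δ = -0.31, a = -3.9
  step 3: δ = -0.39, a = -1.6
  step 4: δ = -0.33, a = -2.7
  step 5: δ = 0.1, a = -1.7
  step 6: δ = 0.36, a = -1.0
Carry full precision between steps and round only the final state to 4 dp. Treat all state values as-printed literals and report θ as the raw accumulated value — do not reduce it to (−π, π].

(-19.5273, 25.6503, 1.5010, 15.8400)

after step 1 (δ=0.13, a=-1.4): (-20.262106, 10.989618, 2.313822, 18.020000)
after step 2 (δ=-0.31, a=-3.9): (-22.700280, 13.643695, 1.886244, 17.240000)
after step 3 (δ=-0.39, a=-1.6): (-23.769994, 16.921562, 1.361311, 16.920000)
after step 4 (δ=-0.33, a=-2.7): (-23.066271, 20.231582, 0.932014, 16.380000)
after step 5 (δ=0.1, a=-1.7): (-21.113058, 22.861627, 1.053753, 16.040000)
after step 6 (δ=0.36, a=-1.0): (-19.527305, 25.650292, 1.500975, 15.840000)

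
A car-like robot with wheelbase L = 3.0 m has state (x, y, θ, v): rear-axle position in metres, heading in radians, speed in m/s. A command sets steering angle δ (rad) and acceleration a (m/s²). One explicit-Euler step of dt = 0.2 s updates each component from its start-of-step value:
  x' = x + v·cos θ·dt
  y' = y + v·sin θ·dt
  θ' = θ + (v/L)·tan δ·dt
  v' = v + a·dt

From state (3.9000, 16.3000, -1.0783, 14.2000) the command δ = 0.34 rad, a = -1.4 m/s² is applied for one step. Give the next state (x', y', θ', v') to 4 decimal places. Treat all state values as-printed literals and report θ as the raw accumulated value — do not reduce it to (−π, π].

(5.2428, 13.7975, -0.7434, 13.9200)

x' = 3.9000 + 14.2000·cos(-1.0783)·0.2 = 5.2428
y' = 16.3000 + 14.2000·sin(-1.0783)·0.2 = 13.7975
θ' = -1.0783 + (14.2000/3.0)·tan(0.34)·0.2 = -0.7434
v' = 14.2000 − 1.4000·0.2 = 13.9200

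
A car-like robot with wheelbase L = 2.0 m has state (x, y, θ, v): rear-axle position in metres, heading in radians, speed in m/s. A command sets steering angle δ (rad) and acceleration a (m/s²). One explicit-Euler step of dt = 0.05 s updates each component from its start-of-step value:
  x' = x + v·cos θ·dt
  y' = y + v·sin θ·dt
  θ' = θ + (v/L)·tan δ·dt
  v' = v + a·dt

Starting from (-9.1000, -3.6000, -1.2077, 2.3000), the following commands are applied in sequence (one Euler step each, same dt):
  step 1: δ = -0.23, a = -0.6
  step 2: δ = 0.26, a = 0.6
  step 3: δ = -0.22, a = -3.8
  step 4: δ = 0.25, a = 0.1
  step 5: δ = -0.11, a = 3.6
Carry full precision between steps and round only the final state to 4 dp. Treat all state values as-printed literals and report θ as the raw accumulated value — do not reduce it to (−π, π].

after step 1 (δ=-0.23, a=-0.6): (-9.059155, -3.707502, -1.221163, 2.270000)
after step 2 (δ=0.26, a=0.6): (-9.020276, -3.814135, -1.206067, 2.300000)
after step 3 (δ=-0.22, a=-3.8): (-8.979255, -3.921571, -1.218925, 2.110000)
after step 4 (δ=0.25, a=0.1): (-8.942894, -4.020607, -1.205455, 2.115000)
after step 5 (δ=-0.11, a=3.6): (-8.905113, -4.119377, -1.211295, 2.295000)

(-8.9051, -4.1194, -1.2113, 2.2950)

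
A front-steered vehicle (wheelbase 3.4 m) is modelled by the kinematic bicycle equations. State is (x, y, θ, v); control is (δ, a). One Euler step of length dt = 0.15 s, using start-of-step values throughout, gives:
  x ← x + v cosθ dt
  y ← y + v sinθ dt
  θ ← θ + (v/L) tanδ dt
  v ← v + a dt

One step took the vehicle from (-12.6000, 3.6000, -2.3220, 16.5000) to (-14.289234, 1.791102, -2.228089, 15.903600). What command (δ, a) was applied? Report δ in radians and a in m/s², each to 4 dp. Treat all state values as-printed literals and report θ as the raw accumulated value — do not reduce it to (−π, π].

a = (v'−v)/dt = (-0.596400)/0.15 = -3.9760
Δθ = θ'−θ = 0.093911;  (v·dt/L) = 16.5000·0.15/3.4 = 0.727941
tan δ = Δθ·L/(v·dt) = 0.129009  →  δ = 0.1283

δ = 0.1283, a = -3.9760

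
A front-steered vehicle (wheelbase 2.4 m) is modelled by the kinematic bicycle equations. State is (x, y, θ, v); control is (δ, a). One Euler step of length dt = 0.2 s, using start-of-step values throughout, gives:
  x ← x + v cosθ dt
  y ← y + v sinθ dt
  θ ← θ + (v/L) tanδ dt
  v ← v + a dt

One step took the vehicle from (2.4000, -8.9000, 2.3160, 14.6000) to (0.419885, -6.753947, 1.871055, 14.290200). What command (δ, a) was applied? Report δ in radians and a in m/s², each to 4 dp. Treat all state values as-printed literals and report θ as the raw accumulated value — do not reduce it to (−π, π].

a = (v'−v)/dt = (-0.309800)/0.2 = -1.5490
Δθ = θ'−θ = -0.444945;  (v·dt/L) = 14.6000·0.2/2.4 = 1.216667
tan δ = Δθ·L/(v·dt) = -0.365708  →  δ = -0.3506

δ = -0.3506, a = -1.5490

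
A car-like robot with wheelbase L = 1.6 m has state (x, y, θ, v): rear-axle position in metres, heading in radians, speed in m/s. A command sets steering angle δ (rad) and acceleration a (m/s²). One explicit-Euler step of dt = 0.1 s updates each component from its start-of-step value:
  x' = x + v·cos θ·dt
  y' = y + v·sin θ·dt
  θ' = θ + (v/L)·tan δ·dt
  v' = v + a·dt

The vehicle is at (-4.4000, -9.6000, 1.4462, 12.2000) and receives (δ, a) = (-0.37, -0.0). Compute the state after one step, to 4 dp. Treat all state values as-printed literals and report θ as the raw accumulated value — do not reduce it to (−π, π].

x' = -4.4000 + 12.2000·cos(1.4462)·0.1 = -4.2484
y' = -9.6000 + 12.2000·sin(1.4462)·0.1 = -8.3895
θ' = 1.4462 + (12.2000/1.6)·tan(-0.37)·0.1 = 1.1505
v' = 12.2000 + 0.0000·0.1 = 12.2000

(-4.2484, -8.3895, 1.1505, 12.2000)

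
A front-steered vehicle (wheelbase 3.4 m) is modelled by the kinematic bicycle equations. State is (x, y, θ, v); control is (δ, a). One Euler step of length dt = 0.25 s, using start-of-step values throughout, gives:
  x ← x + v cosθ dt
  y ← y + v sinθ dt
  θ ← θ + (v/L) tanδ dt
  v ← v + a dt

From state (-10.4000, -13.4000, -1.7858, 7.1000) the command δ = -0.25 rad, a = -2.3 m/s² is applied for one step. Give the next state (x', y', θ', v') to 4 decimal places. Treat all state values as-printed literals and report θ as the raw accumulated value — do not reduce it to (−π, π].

x' = -10.4000 + 7.1000·cos(-1.7858)·0.25 = -10.7787
y' = -13.4000 + 7.1000·sin(-1.7858)·0.25 = -15.1341
θ' = -1.7858 + (7.1000/3.4)·tan(-0.25)·0.25 = -1.9191
v' = 7.1000 − 2.3000·0.25 = 6.5250

(-10.7787, -15.1341, -1.9191, 6.5250)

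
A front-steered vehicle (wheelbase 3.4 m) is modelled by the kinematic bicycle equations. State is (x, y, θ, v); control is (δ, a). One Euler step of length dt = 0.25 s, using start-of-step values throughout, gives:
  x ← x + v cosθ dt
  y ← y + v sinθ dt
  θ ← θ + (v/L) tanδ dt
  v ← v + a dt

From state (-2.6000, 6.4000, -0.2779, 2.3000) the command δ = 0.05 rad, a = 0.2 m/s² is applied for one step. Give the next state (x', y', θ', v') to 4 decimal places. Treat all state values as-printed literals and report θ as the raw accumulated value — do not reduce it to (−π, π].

x' = -2.6000 + 2.3000·cos(-0.2779)·0.25 = -2.0471
y' = 6.4000 + 2.3000·sin(-0.2779)·0.25 = 6.2423
θ' = -0.2779 + (2.3000/3.4)·tan(0.05)·0.25 = -0.2694
v' = 2.3000 + 0.2000·0.25 = 2.3500

(-2.0471, 6.2423, -0.2694, 2.3500)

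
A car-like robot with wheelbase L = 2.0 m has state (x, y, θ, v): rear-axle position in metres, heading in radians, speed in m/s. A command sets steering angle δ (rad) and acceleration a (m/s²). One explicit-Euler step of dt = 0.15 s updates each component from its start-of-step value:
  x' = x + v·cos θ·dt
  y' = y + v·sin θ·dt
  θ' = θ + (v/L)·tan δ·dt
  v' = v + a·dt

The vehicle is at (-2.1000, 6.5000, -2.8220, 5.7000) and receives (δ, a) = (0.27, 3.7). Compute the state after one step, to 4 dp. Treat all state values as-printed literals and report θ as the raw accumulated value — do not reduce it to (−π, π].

(-2.9117, 6.2314, -2.7037, 6.2550)

x' = -2.1000 + 5.7000·cos(-2.8220)·0.15 = -2.9117
y' = 6.5000 + 5.7000·sin(-2.8220)·0.15 = 6.2314
θ' = -2.8220 + (5.7000/2.0)·tan(0.27)·0.15 = -2.7037
v' = 5.7000 + 3.7000·0.15 = 6.2550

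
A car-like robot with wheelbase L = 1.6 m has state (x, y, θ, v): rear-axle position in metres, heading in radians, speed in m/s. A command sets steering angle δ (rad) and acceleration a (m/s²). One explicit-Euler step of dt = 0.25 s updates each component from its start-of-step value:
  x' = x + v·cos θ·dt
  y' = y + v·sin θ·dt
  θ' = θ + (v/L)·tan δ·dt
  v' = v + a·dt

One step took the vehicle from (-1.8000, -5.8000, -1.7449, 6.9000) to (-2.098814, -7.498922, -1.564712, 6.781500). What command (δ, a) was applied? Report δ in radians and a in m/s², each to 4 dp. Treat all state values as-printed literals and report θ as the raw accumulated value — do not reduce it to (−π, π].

a = (v'−v)/dt = (-0.118500)/0.25 = -0.4740
Δθ = θ'−θ = 0.180188;  (v·dt/L) = 6.9000·0.25/1.6 = 1.078125
tan δ = Δθ·L/(v·dt) = 0.167131  →  δ = 0.1656

δ = 0.1656, a = -0.4740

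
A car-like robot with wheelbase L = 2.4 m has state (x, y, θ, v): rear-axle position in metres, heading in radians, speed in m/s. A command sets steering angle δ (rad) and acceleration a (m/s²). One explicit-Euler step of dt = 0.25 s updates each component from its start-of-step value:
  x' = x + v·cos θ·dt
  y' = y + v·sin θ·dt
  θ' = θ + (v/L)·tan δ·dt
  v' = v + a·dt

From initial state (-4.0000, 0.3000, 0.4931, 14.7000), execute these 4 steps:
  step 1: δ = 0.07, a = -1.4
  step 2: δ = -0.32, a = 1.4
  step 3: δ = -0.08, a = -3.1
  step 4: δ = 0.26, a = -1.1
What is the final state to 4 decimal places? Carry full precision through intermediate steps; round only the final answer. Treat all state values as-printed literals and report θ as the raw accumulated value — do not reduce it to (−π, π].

(9.3326, 4.3907, 0.3682, 13.6500)

after step 1 (δ=0.07, a=-1.4): (-0.762804, 2.039594, 0.600463, 14.350000)
after step 2 (δ=-0.32, a=1.4): (2.197150, 4.066619, 0.105105, 14.700000)
after step 3 (δ=-0.08, a=-3.1): (5.851869, 4.452168, -0.017657, 13.925000)
after step 4 (δ=0.26, a=-1.1): (9.332577, 4.390702, 0.368213, 13.650000)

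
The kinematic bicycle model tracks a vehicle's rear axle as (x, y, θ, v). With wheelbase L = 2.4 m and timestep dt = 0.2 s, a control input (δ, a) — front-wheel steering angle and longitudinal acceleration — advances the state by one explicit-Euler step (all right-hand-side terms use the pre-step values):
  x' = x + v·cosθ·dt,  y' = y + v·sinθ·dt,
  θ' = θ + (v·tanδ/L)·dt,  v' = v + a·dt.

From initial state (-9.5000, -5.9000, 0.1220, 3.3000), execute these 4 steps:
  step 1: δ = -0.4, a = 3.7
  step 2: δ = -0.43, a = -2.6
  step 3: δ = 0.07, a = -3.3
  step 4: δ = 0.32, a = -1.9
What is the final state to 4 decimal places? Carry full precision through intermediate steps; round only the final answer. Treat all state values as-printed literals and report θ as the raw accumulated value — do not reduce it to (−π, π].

after step 1 (δ=-0.4, a=3.7): (-8.844906, -5.819680, 0.005732, 4.040000)
after step 2 (δ=-0.43, a=-2.6): (-8.036919, -5.815048, -0.148671, 3.520000)
after step 3 (δ=0.07, a=-3.3): (-7.340685, -5.919327, -0.128104, 2.860000)
after step 4 (δ=0.32, a=-1.9): (-6.773372, -5.992402, -0.049122, 2.480000)

(-6.7734, -5.9924, -0.0491, 2.4800)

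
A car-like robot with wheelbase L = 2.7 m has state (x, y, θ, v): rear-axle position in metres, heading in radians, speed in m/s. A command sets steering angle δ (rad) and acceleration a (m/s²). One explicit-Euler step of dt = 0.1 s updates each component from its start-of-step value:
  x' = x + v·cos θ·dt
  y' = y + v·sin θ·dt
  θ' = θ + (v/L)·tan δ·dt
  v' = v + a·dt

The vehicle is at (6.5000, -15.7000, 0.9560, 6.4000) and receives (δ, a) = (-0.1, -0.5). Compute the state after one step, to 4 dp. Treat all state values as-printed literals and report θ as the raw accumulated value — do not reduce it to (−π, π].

x' = 6.5000 + 6.4000·cos(0.9560)·0.1 = 6.8691
y' = -15.7000 + 6.4000·sin(0.9560)·0.1 = -15.1772
θ' = 0.9560 + (6.4000/2.7)·tan(-0.1)·0.1 = 0.9322
v' = 6.4000 − 0.5000·0.1 = 6.3500

(6.8691, -15.1772, 0.9322, 6.3500)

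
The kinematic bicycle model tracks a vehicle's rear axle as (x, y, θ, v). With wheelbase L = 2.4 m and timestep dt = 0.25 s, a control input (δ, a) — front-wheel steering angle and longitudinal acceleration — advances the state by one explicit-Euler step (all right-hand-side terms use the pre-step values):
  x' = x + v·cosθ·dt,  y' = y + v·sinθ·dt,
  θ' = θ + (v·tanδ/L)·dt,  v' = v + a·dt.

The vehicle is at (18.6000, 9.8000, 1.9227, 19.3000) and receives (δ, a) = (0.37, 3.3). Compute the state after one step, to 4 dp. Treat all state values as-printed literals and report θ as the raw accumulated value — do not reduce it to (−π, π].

x' = 18.6000 + 19.3000·cos(1.9227)·0.25 = 16.9369
y' = 9.8000 + 19.3000·sin(1.9227)·0.25 = 14.3293
θ' = 1.9227 + (19.3000/2.4)·tan(0.37)·0.25 = 2.7025
v' = 19.3000 + 3.3000·0.25 = 20.1250

(16.9369, 14.3293, 2.7025, 20.1250)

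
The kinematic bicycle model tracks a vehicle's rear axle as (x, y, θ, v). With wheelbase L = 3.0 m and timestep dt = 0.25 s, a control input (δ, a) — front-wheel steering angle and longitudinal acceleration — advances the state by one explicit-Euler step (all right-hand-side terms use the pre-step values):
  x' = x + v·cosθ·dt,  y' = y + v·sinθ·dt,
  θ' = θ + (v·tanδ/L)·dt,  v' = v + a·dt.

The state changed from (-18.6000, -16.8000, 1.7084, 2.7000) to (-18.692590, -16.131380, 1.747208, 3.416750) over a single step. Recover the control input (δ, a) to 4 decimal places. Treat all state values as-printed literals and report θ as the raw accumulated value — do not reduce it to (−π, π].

δ = 0.1708, a = 2.8670

a = (v'−v)/dt = (0.716750)/0.25 = 2.8670
Δθ = θ'−θ = 0.038808;  (v·dt/L) = 2.7000·0.25/3.0 = 0.225000
tan δ = Δθ·L/(v·dt) = 0.172480  →  δ = 0.1708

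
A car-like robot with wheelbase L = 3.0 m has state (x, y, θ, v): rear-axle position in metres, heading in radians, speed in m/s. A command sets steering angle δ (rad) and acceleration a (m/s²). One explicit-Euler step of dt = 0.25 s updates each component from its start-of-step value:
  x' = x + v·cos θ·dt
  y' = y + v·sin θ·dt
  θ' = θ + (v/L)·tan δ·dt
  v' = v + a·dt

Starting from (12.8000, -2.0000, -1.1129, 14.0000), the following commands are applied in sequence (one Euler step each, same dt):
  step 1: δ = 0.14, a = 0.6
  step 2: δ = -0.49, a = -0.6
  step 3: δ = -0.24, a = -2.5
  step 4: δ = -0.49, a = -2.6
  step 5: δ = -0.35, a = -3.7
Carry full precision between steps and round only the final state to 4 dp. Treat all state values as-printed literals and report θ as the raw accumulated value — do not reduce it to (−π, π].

(12.9576, -16.7264, -2.8445, 11.8000)

after step 1 (δ=0.14, a=0.6): (14.347217, -5.139446, -0.948491, 14.150000)
after step 2 (δ=-0.49, a=-0.6): (16.409261, -8.013795, -1.577445, 14.000000)
after step 3 (δ=-0.24, a=-2.5): (16.385992, -11.513717, -1.862947, 13.375000)
after step 4 (δ=-0.49, a=-2.6): (15.422949, -14.715781, -2.457453, 12.725000)
after step 5 (δ=-0.35, a=-3.7): (12.957597, -16.726352, -2.844535, 11.800000)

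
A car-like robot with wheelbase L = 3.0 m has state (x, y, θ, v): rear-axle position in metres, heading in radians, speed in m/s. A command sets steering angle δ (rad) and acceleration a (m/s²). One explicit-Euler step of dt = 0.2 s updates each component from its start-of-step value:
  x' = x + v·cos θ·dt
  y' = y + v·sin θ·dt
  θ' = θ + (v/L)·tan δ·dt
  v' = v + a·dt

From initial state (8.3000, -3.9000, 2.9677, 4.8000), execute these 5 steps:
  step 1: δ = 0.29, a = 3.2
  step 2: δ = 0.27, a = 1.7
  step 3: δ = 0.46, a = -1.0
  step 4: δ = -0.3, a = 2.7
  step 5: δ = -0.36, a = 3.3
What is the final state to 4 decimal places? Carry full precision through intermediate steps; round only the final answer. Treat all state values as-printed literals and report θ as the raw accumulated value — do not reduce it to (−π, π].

(2.8051, -4.0294, 3.0858, 6.7800)

after step 1 (δ=0.29, a=3.2): (7.354478, -3.733903, 3.063192, 5.440000)
after step 2 (δ=0.27, a=1.7): (6.269820, -3.648691, 3.163563, 5.780000)
after step 3 (δ=0.46, a=-1.0): (5.114099, -3.674086, 3.354476, 5.580000)
after step 4 (δ=-0.3, a=2.7): (4.023292, -3.909874, 3.239403, 6.120000)
after step 5 (δ=-0.36, a=3.3): (2.805142, -4.029403, 3.085831, 6.780000)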